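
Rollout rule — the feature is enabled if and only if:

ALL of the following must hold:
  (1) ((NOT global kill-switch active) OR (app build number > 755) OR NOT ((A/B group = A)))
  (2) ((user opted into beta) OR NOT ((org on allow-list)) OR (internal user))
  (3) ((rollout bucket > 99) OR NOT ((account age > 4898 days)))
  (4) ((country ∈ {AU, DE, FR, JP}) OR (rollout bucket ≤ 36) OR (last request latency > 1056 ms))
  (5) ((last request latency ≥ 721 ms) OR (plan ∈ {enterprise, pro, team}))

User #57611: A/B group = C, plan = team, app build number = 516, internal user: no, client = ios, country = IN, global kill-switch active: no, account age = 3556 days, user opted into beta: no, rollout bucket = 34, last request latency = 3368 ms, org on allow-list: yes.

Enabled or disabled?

Disabled

Atomic conditions:
  NOT global kill-switch active: no → true
  app build number > 755: 516 > 755 is false
  A/B group = A: C == A is false
  user opted into beta: no → false
  org on allow-list: yes → true
  internal user: no → false
  rollout bucket > 99: 34 > 99 is false
  account age > 4898 days: 3556 > 4898 is false
  country ∈ {AU, DE, FR, JP}: IN is not in the set → false
  rollout bucket ≤ 36: 34 ≤ 36 is true
  last request latency > 1056 ms: 3368 > 1056 is true
  last request latency ≥ 721 ms: 3368 ≥ 721 is true
  plan ∈ {enterprise, pro, team}: team is in the set → true
Combine:
[1.3] NOT false = true
[1] true OR false OR true = true
[2.2] NOT true = false
[2] false OR false OR false = false
[3.2] NOT false = true
[3] false OR true = true
[4] false OR true OR true = true
[5] true OR true = true
[root] true AND false AND true AND true AND true = false
Overall: false → disabled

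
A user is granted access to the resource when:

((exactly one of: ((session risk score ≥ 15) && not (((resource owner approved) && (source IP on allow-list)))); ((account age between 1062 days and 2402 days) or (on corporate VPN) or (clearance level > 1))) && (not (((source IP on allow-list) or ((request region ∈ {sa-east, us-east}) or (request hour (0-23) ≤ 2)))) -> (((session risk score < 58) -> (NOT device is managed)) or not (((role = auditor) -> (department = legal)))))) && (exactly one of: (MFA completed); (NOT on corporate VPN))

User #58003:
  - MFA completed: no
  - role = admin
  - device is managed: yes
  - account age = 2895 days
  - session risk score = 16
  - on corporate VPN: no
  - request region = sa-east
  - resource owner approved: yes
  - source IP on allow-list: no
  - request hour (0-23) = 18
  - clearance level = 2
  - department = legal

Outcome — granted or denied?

Atomic conditions:
  session risk score ≥ 15: 16 ≥ 15 is true
  resource owner approved: yes → true
  source IP on allow-list: no → false
  account age between 1062 days and 2402 days: 2895 in [1062, 2402] is false
  on corporate VPN: no → false
  clearance level > 1: 2 > 1 is true
  request region ∈ {sa-east, us-east}: sa-east is in the set → true
  request hour (0-23) ≤ 2: 18 ≤ 2 is false
  session risk score < 58: 16 < 58 is true
  NOT device is managed: yes → false
  role = auditor: admin == auditor is false
  department = legal: legal == legal is true
  MFA completed: no → false
  NOT on corporate VPN: no → true
Combine:
[1.1.1.2.1] true AND false = false
[1.1.1.2] NOT false = true
[1.1.1] true AND true = true
[1.1.2] false OR false OR true = true
[1.1] exactly-one(true, true) = false
[1.2.1.1.2] true OR false = true
[1.2.1.1] false OR true = true
[1.2.1] NOT true = false
[1.2.2.1] true → false = false
[1.2.2.2.1] false → true (antecedent false ⇒ implication holds) = true
[1.2.2.2] NOT true = false
[1.2.2] false OR false = false
[1.2] false → false (antecedent false ⇒ implication holds) = true
[1] false AND true = false
[2] exactly-one(false, true) = true
[root] false AND true = false
Overall: false → denied

Denied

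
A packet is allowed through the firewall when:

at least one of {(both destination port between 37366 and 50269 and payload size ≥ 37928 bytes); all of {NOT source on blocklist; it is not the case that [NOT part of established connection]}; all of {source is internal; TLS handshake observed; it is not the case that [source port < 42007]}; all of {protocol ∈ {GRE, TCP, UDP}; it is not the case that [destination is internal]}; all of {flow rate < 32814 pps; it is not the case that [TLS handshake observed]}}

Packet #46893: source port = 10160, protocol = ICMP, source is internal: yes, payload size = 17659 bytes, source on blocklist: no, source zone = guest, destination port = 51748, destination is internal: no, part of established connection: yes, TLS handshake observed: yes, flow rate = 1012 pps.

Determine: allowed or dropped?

Allowed

Atomic conditions:
  destination port between 37366 and 50269: 51748 in [37366, 50269] is false
  payload size ≥ 37928 bytes: 17659 ≥ 37928 is false
  NOT source on blocklist: no → true
  NOT part of established connection: yes → false
  source is internal: yes → true
  TLS handshake observed: yes → true
  source port < 42007: 10160 < 42007 is true
  protocol ∈ {GRE, TCP, UDP}: ICMP is not in the set → false
  destination is internal: no → false
  flow rate < 32814 pps: 1012 < 32814 is true
Combine:
[1] false AND false = false
[2.2] NOT false = true
[2] true AND true = true
[3.3] NOT true = false
[3] true AND true AND false = false
[4.2] NOT false = true
[4] false AND true = false
[5.2] NOT true = false
[5] true AND false = false
[root] false OR true OR false OR false OR false = true
Overall: true → allowed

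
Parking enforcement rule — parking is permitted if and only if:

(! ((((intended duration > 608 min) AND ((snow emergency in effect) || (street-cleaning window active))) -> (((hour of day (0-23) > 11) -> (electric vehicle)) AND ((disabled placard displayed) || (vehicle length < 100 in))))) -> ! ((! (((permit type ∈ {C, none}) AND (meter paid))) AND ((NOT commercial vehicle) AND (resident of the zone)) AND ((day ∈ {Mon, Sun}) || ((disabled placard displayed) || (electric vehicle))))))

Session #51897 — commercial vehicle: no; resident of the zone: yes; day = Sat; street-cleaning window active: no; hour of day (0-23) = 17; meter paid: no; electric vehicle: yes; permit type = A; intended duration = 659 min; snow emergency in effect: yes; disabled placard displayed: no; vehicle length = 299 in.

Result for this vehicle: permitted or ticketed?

Atomic conditions:
  intended duration > 608 min: 659 > 608 is true
  snow emergency in effect: yes → true
  street-cleaning window active: no → false
  hour of day (0-23) > 11: 17 > 11 is true
  electric vehicle: yes → true
  disabled placard displayed: no → false
  vehicle length < 100 in: 299 < 100 is false
  permit type ∈ {C, none}: A is not in the set → false
  meter paid: no → false
  NOT commercial vehicle: no → true
  resident of the zone: yes → true
  day ∈ {Mon, Sun}: Sat is not in the set → false
Combine:
[1.1.1.2] true OR false = true
[1.1.1] true AND true = true
[1.1.2.1] true → true = true
[1.1.2.2] false OR false = false
[1.1.2] true AND false = false
[1.1] true → false = false
[1] NOT false = true
[2.1.1.1] false AND false = false
[2.1.1] NOT false = true
[2.1.2] true AND true = true
[2.1.3.2] false OR true = true
[2.1.3] false OR true = true
[2.1] true AND true AND true = true
[2] NOT true = false
[root] true → false = false
Overall: false → ticketed

Ticketed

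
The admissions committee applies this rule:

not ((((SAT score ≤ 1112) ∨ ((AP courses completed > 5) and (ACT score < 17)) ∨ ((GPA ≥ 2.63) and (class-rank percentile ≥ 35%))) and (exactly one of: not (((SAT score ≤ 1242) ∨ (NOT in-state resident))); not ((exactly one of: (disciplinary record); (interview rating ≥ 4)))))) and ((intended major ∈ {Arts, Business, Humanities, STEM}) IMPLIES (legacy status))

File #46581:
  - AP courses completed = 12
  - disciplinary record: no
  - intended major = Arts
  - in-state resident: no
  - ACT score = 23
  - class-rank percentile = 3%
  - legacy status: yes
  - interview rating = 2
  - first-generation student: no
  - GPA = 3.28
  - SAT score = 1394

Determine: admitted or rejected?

Admitted

Atomic conditions:
  SAT score ≤ 1112: 1394 ≤ 1112 is false
  AP courses completed > 5: 12 > 5 is true
  ACT score < 17: 23 < 17 is false
  GPA ≥ 2.63: 3.28 ≥ 2.63 is true
  class-rank percentile ≥ 35%: 3 ≥ 35 is false
  SAT score ≤ 1242: 1394 ≤ 1242 is false
  NOT in-state resident: no → true
  disciplinary record: no → false
  interview rating ≥ 4: 2 ≥ 4 is false
  intended major ∈ {Arts, Business, Humanities, STEM}: Arts is in the set → true
  legacy status: yes → true
Combine:
[1.1.1.2] true AND false = false
[1.1.1.3] true AND false = false
[1.1.1] false OR false OR false = false
[1.1.2.1.1] false OR true = true
[1.1.2.1] NOT true = false
[1.1.2.2.1] exactly-one(false, false) = false
[1.1.2.2] NOT false = true
[1.1.2] exactly-one(false, true) = true
[1.1] false AND true = false
[1] NOT false = true
[2] true → true = true
[root] true AND true = true
Overall: true → admitted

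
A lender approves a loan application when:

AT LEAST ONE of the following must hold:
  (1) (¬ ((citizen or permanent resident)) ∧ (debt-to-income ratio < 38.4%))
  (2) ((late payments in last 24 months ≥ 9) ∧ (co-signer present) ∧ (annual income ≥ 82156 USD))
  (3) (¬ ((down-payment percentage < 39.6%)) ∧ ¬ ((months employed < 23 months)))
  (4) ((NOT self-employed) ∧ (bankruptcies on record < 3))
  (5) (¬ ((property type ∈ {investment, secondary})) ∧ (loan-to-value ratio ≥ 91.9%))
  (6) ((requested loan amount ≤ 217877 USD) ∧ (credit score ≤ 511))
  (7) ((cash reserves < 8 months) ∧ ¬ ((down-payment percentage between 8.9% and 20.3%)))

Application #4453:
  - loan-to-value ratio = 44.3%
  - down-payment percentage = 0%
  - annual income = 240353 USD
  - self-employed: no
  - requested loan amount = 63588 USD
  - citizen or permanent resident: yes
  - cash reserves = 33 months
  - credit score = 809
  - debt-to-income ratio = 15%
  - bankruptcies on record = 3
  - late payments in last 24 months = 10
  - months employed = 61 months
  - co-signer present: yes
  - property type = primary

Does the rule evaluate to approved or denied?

Atomic conditions:
  citizen or permanent resident: yes → true
  debt-to-income ratio < 38.4%: 15 < 38.4 is true
  late payments in last 24 months ≥ 9: 10 ≥ 9 is true
  co-signer present: yes → true
  annual income ≥ 82156 USD: 240353 ≥ 82156 is true
  down-payment percentage < 39.6%: 0 < 39.6 is true
  months employed < 23 months: 61 < 23 is false
  NOT self-employed: no → true
  bankruptcies on record < 3: 3 < 3 is false
  property type ∈ {investment, secondary}: primary is not in the set → false
  loan-to-value ratio ≥ 91.9%: 44.3 ≥ 91.9 is false
  requested loan amount ≤ 217877 USD: 63588 ≤ 217877 is true
  credit score ≤ 511: 809 ≤ 511 is false
  cash reserves < 8 months: 33 < 8 is false
  down-payment percentage between 8.9% and 20.3%: 0 in [8.9, 20.3] is false
Combine:
[1.1] NOT true = false
[1] false AND true = false
[2] true AND true AND true = true
[3.1] NOT true = false
[3.2] NOT false = true
[3] false AND true = false
[4] true AND false = false
[5.1] NOT false = true
[5] true AND false = false
[6] true AND false = false
[7.2] NOT false = true
[7] false AND true = false
[root] false OR true OR false OR false OR false OR false OR false = true
Overall: true → approved

Approved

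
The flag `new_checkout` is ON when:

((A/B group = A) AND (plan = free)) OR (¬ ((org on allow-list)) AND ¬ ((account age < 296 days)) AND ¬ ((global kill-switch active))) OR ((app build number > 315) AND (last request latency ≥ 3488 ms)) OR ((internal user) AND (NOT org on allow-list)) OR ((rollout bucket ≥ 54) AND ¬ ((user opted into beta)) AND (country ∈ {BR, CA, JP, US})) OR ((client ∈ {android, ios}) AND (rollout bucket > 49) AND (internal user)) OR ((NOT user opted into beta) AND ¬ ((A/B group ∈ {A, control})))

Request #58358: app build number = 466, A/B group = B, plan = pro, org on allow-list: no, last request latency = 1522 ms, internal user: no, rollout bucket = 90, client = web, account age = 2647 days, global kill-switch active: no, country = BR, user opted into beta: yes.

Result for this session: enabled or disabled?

Enabled

Atomic conditions:
  A/B group = A: B == A is false
  plan = free: pro == free is false
  org on allow-list: no → false
  account age < 296 days: 2647 < 296 is false
  global kill-switch active: no → false
  app build number > 315: 466 > 315 is true
  last request latency ≥ 3488 ms: 1522 ≥ 3488 is false
  internal user: no → false
  NOT org on allow-list: no → true
  rollout bucket ≥ 54: 90 ≥ 54 is true
  user opted into beta: yes → true
  country ∈ {BR, CA, JP, US}: BR is in the set → true
  client ∈ {android, ios}: web is not in the set → false
  rollout bucket > 49: 90 > 49 is true
  NOT user opted into beta: yes → false
  A/B group ∈ {A, control}: B is not in the set → false
Combine:
[1] false AND false = false
[2.1] NOT false = true
[2.2] NOT false = true
[2.3] NOT false = true
[2] true AND true AND true = true
[3] true AND false = false
[4] false AND true = false
[5.2] NOT true = false
[5] true AND false AND true = false
[6] false AND true AND false = false
[7.2] NOT false = true
[7] false AND true = false
[root] false OR true OR false OR false OR false OR false OR false = true
Overall: true → enabled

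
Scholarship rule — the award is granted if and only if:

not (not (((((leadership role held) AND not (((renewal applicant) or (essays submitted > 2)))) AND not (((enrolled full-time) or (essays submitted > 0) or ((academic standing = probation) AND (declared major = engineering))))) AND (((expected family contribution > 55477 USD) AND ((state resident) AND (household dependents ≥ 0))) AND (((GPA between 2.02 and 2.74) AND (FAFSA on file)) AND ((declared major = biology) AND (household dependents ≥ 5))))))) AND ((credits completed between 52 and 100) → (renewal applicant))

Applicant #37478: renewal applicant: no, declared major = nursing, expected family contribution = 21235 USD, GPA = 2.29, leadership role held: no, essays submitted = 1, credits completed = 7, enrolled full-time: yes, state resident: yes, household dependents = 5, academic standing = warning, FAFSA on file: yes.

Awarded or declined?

Declined

Atomic conditions:
  leadership role held: no → false
  renewal applicant: no → false
  essays submitted > 2: 1 > 2 is false
  enrolled full-time: yes → true
  essays submitted > 0: 1 > 0 is true
  academic standing = probation: warning == probation is false
  declared major = engineering: nursing == engineering is false
  expected family contribution > 55477 USD: 21235 > 55477 is false
  state resident: yes → true
  household dependents ≥ 0: 5 ≥ 0 is true
  GPA between 2.02 and 2.74: 2.29 in [2.02, 2.74] is true
  FAFSA on file: yes → true
  declared major = biology: nursing == biology is false
  household dependents ≥ 5: 5 ≥ 5 is true
  credits completed between 52 and 100: 7 in [52, 100] is false
Combine:
[1.1.1.1.1.2.1] false OR false = false
[1.1.1.1.1.2] NOT false = true
[1.1.1.1.1] false AND true = false
[1.1.1.1.2.1.3] false AND false = false
[1.1.1.1.2.1] true OR true OR false = true
[1.1.1.1.2] NOT true = false
[1.1.1.1] false AND false = false
[1.1.1.2.1.2] true AND true = true
[1.1.1.2.1] false AND true = false
[1.1.1.2.2.1] true AND true = true
[1.1.1.2.2.2] false AND true = false
[1.1.1.2.2] true AND false = false
[1.1.1.2] false AND false = false
[1.1.1] false AND false = false
[1.1] NOT false = true
[1] NOT true = false
[2] false → false (antecedent false ⇒ implication holds) = true
[root] false AND true = false
Overall: false → declined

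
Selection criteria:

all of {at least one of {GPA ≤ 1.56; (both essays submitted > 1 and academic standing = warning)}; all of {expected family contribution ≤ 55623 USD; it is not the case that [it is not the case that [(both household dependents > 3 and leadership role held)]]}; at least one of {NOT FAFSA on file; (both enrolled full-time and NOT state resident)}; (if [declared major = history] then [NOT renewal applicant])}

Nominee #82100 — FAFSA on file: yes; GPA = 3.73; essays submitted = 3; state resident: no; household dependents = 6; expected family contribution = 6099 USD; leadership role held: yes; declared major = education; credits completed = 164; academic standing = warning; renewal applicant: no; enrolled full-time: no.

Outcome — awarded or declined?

Declined

Atomic conditions:
  GPA ≤ 1.56: 3.73 ≤ 1.56 is false
  essays submitted > 1: 3 > 1 is true
  academic standing = warning: warning == warning is true
  expected family contribution ≤ 55623 USD: 6099 ≤ 55623 is true
  household dependents > 3: 6 > 3 is true
  leadership role held: yes → true
  NOT FAFSA on file: yes → false
  enrolled full-time: no → false
  NOT state resident: no → true
  declared major = history: education == history is false
  NOT renewal applicant: no → true
Combine:
[1.2] true AND true = true
[1] false OR true = true
[2.2.1.1] true AND true = true
[2.2.1] NOT true = false
[2.2] NOT false = true
[2] true AND true = true
[3.2] false AND true = false
[3] false OR false = false
[4] false → true (antecedent false ⇒ implication holds) = true
[root] true AND true AND false AND true = false
Overall: false → declined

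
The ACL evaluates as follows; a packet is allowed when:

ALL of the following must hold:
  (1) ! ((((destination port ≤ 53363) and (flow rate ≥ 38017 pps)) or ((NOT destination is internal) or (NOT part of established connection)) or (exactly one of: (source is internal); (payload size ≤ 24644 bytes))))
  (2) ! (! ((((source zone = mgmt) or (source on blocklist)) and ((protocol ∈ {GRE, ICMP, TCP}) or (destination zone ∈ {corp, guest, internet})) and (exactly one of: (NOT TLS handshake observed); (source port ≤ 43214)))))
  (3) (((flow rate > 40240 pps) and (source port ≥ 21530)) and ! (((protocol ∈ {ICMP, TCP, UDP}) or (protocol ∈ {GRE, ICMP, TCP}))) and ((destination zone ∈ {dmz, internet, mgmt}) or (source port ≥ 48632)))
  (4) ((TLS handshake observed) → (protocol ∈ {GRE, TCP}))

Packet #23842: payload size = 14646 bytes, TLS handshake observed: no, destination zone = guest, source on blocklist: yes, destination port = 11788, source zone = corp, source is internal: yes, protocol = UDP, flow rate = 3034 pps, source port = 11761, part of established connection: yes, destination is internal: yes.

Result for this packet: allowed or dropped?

Dropped

Atomic conditions:
  destination port ≤ 53363: 11788 ≤ 53363 is true
  flow rate ≥ 38017 pps: 3034 ≥ 38017 is false
  NOT destination is internal: yes → false
  NOT part of established connection: yes → false
  source is internal: yes → true
  payload size ≤ 24644 bytes: 14646 ≤ 24644 is true
  source zone = mgmt: corp == mgmt is false
  source on blocklist: yes → true
  protocol ∈ {GRE, ICMP, TCP}: UDP is not in the set → false
  destination zone ∈ {corp, guest, internet}: guest is in the set → true
  NOT TLS handshake observed: no → true
  source port ≤ 43214: 11761 ≤ 43214 is true
  flow rate > 40240 pps: 3034 > 40240 is false
  source port ≥ 21530: 11761 ≥ 21530 is false
  protocol ∈ {ICMP, TCP, UDP}: UDP is in the set → true
  destination zone ∈ {dmz, internet, mgmt}: guest is not in the set → false
  source port ≥ 48632: 11761 ≥ 48632 is false
  TLS handshake observed: no → false
  protocol ∈ {GRE, TCP}: UDP is not in the set → false
Combine:
[1.1.1] true AND false = false
[1.1.2] false OR false = false
[1.1.3] exactly-one(true, true) = false
[1.1] false OR false OR false = false
[1] NOT false = true
[2.1.1.1] false OR true = true
[2.1.1.2] false OR true = true
[2.1.1.3] exactly-one(true, true) = false
[2.1.1] true AND true AND false = false
[2.1] NOT false = true
[2] NOT true = false
[3.1] false AND false = false
[3.2.1] true OR false = true
[3.2] NOT true = false
[3.3] false OR false = false
[3] false AND false AND false = false
[4] false → false (antecedent false ⇒ implication holds) = true
[root] true AND false AND false AND true = false
Overall: false → dropped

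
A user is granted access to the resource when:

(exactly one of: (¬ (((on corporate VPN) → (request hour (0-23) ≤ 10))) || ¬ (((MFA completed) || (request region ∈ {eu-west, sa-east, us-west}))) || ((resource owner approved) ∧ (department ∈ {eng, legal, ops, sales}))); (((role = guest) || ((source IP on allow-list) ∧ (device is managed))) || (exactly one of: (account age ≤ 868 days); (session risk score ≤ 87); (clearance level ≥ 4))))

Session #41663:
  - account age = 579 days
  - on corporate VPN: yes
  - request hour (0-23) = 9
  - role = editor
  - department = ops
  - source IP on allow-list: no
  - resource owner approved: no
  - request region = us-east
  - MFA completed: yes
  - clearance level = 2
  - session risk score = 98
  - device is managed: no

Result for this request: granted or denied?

Granted

Atomic conditions:
  on corporate VPN: yes → true
  request hour (0-23) ≤ 10: 9 ≤ 10 is true
  MFA completed: yes → true
  request region ∈ {eu-west, sa-east, us-west}: us-east is not in the set → false
  resource owner approved: no → false
  department ∈ {eng, legal, ops, sales}: ops is in the set → true
  role = guest: editor == guest is false
  source IP on allow-list: no → false
  device is managed: no → false
  account age ≤ 868 days: 579 ≤ 868 is true
  session risk score ≤ 87: 98 ≤ 87 is false
  clearance level ≥ 4: 2 ≥ 4 is false
Combine:
[1.1.1] true → true = true
[1.1] NOT true = false
[1.2.1] true OR false = true
[1.2] NOT true = false
[1.3] false AND true = false
[1] false OR false OR false = false
[2.1.2] false AND false = false
[2.1] false OR false = false
[2.2] exactly-one(true, false, false) = true
[2] false OR true = true
[root] exactly-one(false, true) = true
Overall: true → granted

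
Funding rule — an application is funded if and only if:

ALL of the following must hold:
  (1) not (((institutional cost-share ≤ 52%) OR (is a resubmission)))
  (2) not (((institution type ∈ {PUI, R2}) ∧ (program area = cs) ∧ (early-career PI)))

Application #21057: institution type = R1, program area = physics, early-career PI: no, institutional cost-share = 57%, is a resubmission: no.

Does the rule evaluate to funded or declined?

Funded

Atomic conditions:
  institutional cost-share ≤ 52%: 57 ≤ 52 is false
  is a resubmission: no → false
  institution type ∈ {PUI, R2}: R1 is not in the set → false
  program area = cs: physics == cs is false
  early-career PI: no → false
Combine:
[1.1] false OR false = false
[1] NOT false = true
[2.1] false AND false AND false = false
[2] NOT false = true
[root] true AND true = true
Overall: true → funded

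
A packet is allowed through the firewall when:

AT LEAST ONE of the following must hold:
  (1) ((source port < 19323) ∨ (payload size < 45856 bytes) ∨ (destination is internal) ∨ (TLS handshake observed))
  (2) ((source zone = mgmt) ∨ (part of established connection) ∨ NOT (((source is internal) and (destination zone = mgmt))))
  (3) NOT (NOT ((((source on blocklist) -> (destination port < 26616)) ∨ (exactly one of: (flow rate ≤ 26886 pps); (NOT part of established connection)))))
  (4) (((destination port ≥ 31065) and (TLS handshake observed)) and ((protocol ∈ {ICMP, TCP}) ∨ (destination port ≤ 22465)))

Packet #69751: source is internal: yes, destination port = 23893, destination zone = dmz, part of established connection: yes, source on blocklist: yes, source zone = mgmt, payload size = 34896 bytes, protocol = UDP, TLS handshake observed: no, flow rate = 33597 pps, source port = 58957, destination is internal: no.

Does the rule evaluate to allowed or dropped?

Allowed

Atomic conditions:
  source port < 19323: 58957 < 19323 is false
  payload size < 45856 bytes: 34896 < 45856 is true
  destination is internal: no → false
  TLS handshake observed: no → false
  source zone = mgmt: mgmt == mgmt is true
  part of established connection: yes → true
  source is internal: yes → true
  destination zone = mgmt: dmz == mgmt is false
  source on blocklist: yes → true
  destination port < 26616: 23893 < 26616 is true
  flow rate ≤ 26886 pps: 33597 ≤ 26886 is false
  NOT part of established connection: yes → false
  destination port ≥ 31065: 23893 ≥ 31065 is false
  protocol ∈ {ICMP, TCP}: UDP is not in the set → false
  destination port ≤ 22465: 23893 ≤ 22465 is false
Combine:
[1] false OR true OR false OR false = true
[2.3.1] true AND false = false
[2.3] NOT false = true
[2] true OR true OR true = true
[3.1.1.1] true → true = true
[3.1.1.2] exactly-one(false, false) = false
[3.1.1] true OR false = true
[3.1] NOT true = false
[3] NOT false = true
[4.1] false AND false = false
[4.2] false OR false = false
[4] false AND false = false
[root] true OR true OR true OR false = true
Overall: true → allowed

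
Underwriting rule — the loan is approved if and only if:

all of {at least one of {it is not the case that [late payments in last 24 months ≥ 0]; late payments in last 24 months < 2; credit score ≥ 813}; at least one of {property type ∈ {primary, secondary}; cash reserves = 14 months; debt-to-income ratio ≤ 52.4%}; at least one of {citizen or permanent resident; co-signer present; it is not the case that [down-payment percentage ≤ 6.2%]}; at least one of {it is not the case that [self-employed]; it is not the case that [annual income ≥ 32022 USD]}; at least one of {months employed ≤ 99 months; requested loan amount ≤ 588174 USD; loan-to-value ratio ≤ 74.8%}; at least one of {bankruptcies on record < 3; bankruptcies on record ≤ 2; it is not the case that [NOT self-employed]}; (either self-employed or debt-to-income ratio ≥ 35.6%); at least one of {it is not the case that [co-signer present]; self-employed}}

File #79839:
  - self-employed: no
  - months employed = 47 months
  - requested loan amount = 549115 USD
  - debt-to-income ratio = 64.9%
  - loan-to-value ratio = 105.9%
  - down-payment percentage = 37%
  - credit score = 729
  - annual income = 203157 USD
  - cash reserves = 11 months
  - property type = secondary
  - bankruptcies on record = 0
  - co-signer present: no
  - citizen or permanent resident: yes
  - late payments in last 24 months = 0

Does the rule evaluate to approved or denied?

Atomic conditions:
  late payments in last 24 months ≥ 0: 0 ≥ 0 is true
  late payments in last 24 months < 2: 0 < 2 is true
  credit score ≥ 813: 729 ≥ 813 is false
  property type ∈ {primary, secondary}: secondary is in the set → true
  cash reserves = 14 months: 11 == 14 is false
  debt-to-income ratio ≤ 52.4%: 64.9 ≤ 52.4 is false
  citizen or permanent resident: yes → true
  co-signer present: no → false
  down-payment percentage ≤ 6.2%: 37 ≤ 6.2 is false
  self-employed: no → false
  annual income ≥ 32022 USD: 203157 ≥ 32022 is true
  months employed ≤ 99 months: 47 ≤ 99 is true
  requested loan amount ≤ 588174 USD: 549115 ≤ 588174 is true
  loan-to-value ratio ≤ 74.8%: 105.9 ≤ 74.8 is false
  bankruptcies on record < 3: 0 < 3 is true
  bankruptcies on record ≤ 2: 0 ≤ 2 is true
  NOT self-employed: no → true
  debt-to-income ratio ≥ 35.6%: 64.9 ≥ 35.6 is true
Combine:
[1.1] NOT true = false
[1] false OR true OR false = true
[2] true OR false OR false = true
[3.3] NOT false = true
[3] true OR false OR true = true
[4.1] NOT false = true
[4.2] NOT true = false
[4] true OR false = true
[5] true OR true OR false = true
[6.3] NOT true = false
[6] true OR true OR false = true
[7] false OR true = true
[8.1] NOT false = true
[8] true OR false = true
[root] true AND true AND true AND true AND true AND true AND true AND true = true
Overall: true → approved

Approved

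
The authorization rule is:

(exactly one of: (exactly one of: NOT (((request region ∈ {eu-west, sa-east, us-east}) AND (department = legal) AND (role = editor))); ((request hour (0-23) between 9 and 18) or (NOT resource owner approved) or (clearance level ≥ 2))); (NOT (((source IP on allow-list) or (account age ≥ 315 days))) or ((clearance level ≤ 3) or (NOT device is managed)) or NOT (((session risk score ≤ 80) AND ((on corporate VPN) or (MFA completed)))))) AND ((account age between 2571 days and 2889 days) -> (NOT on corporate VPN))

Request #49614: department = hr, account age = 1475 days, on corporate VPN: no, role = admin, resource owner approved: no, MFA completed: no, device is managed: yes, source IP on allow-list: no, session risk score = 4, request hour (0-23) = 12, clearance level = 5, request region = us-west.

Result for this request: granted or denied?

Atomic conditions:
  request region ∈ {eu-west, sa-east, us-east}: us-west is not in the set → false
  department = legal: hr == legal is false
  role = editor: admin == editor is false
  request hour (0-23) between 9 and 18: 12 in [9, 18] is true
  NOT resource owner approved: no → true
  clearance level ≥ 2: 5 ≥ 2 is true
  source IP on allow-list: no → false
  account age ≥ 315 days: 1475 ≥ 315 is true
  clearance level ≤ 3: 5 ≤ 3 is false
  NOT device is managed: yes → false
  session risk score ≤ 80: 4 ≤ 80 is true
  on corporate VPN: no → false
  MFA completed: no → false
  account age between 2571 days and 2889 days: 1475 in [2571, 2889] is false
  NOT on corporate VPN: no → true
Combine:
[1.1.1.1] false AND false AND false = false
[1.1.1] NOT false = true
[1.1.2] true OR true OR true = true
[1.1] exactly-one(true, true) = false
[1.2.1.1] false OR true = true
[1.2.1] NOT true = false
[1.2.2] false OR false = false
[1.2.3.1.2] false OR false = false
[1.2.3.1] true AND false = false
[1.2.3] NOT false = true
[1.2] false OR false OR true = true
[1] exactly-one(false, true) = true
[2] false → true (antecedent false ⇒ implication holds) = true
[root] true AND true = true
Overall: true → granted

Granted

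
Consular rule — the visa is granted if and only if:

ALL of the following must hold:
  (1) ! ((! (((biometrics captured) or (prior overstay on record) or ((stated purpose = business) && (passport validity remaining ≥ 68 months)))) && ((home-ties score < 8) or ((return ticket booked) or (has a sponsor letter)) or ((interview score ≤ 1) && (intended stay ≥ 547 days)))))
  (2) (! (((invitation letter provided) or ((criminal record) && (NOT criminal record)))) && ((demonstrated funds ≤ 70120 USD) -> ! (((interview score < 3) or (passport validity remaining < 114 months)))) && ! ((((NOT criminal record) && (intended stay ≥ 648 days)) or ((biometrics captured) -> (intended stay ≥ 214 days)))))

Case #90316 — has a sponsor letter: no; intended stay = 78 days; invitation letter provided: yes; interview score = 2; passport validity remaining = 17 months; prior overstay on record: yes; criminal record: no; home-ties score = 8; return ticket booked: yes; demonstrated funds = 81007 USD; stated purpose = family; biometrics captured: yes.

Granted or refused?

Atomic conditions:
  biometrics captured: yes → true
  prior overstay on record: yes → true
  stated purpose = business: family == business is false
  passport validity remaining ≥ 68 months: 17 ≥ 68 is false
  home-ties score < 8: 8 < 8 is false
  return ticket booked: yes → true
  has a sponsor letter: no → false
  interview score ≤ 1: 2 ≤ 1 is false
  intended stay ≥ 547 days: 78 ≥ 547 is false
  invitation letter provided: yes → true
  criminal record: no → false
  NOT criminal record: no → true
  demonstrated funds ≤ 70120 USD: 81007 ≤ 70120 is false
  interview score < 3: 2 < 3 is true
  passport validity remaining < 114 months: 17 < 114 is true
  intended stay ≥ 648 days: 78 ≥ 648 is false
  intended stay ≥ 214 days: 78 ≥ 214 is false
Combine:
[1.1.1.1.3] false AND false = false
[1.1.1.1] true OR true OR false = true
[1.1.1] NOT true = false
[1.1.2.2] true OR false = true
[1.1.2.3] false AND false = false
[1.1.2] false OR true OR false = true
[1.1] false AND true = false
[1] NOT false = true
[2.1.1.2] false AND true = false
[2.1.1] true OR false = true
[2.1] NOT true = false
[2.2.2.1] true OR true = true
[2.2.2] NOT true = false
[2.2] false → false (antecedent false ⇒ implication holds) = true
[2.3.1.1] true AND false = false
[2.3.1.2] true → false = false
[2.3.1] false OR false = false
[2.3] NOT false = true
[2] false AND true AND true = false
[root] true AND false = false
Overall: false → refused

Refused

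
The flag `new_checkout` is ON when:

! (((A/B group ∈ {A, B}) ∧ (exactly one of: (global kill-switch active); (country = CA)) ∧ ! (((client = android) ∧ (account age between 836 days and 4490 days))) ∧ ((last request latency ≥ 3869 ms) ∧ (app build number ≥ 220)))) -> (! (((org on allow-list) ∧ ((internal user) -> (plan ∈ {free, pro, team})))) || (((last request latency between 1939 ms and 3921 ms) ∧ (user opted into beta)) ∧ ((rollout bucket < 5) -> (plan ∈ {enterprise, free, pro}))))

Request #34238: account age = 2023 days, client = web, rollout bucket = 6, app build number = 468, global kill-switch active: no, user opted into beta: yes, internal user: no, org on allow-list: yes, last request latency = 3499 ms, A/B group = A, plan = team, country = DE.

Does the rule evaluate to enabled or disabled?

Enabled

Atomic conditions:
  A/B group ∈ {A, B}: A is in the set → true
  global kill-switch active: no → false
  country = CA: DE == CA is false
  client = android: web == android is false
  account age between 836 days and 4490 days: 2023 in [836, 4490] is true
  last request latency ≥ 3869 ms: 3499 ≥ 3869 is false
  app build number ≥ 220: 468 ≥ 220 is true
  org on allow-list: yes → true
  internal user: no → false
  plan ∈ {free, pro, team}: team is in the set → true
  last request latency between 1939 ms and 3921 ms: 3499 in [1939, 3921] is true
  user opted into beta: yes → true
  rollout bucket < 5: 6 < 5 is false
  plan ∈ {enterprise, free, pro}: team is not in the set → false
Combine:
[1.1.2] exactly-one(false, false) = false
[1.1.3.1] false AND true = false
[1.1.3] NOT false = true
[1.1.4] false AND true = false
[1.1] true AND false AND true AND false = false
[1] NOT false = true
[2.1.1.2] false → true (antecedent false ⇒ implication holds) = true
[2.1.1] true AND true = true
[2.1] NOT true = false
[2.2.1] true AND true = true
[2.2.2] false → false (antecedent false ⇒ implication holds) = true
[2.2] true AND true = true
[2] false OR true = true
[root] true → true = true
Overall: true → enabled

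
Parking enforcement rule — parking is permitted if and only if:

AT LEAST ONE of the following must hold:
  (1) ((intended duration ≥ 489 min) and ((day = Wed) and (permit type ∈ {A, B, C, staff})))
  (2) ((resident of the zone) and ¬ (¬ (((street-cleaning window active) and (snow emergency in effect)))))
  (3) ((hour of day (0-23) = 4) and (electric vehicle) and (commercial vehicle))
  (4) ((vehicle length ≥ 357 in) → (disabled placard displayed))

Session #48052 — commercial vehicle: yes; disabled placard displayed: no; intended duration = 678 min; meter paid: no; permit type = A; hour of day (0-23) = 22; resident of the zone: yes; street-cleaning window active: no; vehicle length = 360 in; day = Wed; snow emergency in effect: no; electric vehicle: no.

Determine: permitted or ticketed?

Permitted

Atomic conditions:
  intended duration ≥ 489 min: 678 ≥ 489 is true
  day = Wed: Wed == Wed is true
  permit type ∈ {A, B, C, staff}: A is in the set → true
  resident of the zone: yes → true
  street-cleaning window active: no → false
  snow emergency in effect: no → false
  hour of day (0-23) = 4: 22 == 4 is false
  electric vehicle: no → false
  commercial vehicle: yes → true
  vehicle length ≥ 357 in: 360 ≥ 357 is true
  disabled placard displayed: no → false
Combine:
[1.2] true AND true = true
[1] true AND true = true
[2.2.1.1] false AND false = false
[2.2.1] NOT false = true
[2.2] NOT true = false
[2] true AND false = false
[3] false AND false AND true = false
[4] true → false = false
[root] true OR false OR false OR false = true
Overall: true → permitted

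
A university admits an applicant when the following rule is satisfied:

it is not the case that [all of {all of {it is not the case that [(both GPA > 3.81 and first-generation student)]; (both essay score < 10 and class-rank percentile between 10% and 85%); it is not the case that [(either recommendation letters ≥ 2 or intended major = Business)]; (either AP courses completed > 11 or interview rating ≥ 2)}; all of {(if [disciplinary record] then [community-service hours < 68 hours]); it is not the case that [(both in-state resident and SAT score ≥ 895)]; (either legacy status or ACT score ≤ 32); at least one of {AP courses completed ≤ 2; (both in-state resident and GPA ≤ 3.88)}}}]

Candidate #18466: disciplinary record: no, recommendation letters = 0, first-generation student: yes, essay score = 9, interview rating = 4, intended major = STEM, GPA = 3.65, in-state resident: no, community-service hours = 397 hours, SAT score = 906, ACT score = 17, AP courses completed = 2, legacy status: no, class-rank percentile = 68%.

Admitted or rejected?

Rejected

Atomic conditions:
  GPA > 3.81: 3.65 > 3.81 is false
  first-generation student: yes → true
  essay score < 10: 9 < 10 is true
  class-rank percentile between 10% and 85%: 68 in [10, 85] is true
  recommendation letters ≥ 2: 0 ≥ 2 is false
  intended major = Business: STEM == Business is false
  AP courses completed > 11: 2 > 11 is false
  interview rating ≥ 2: 4 ≥ 2 is true
  disciplinary record: no → false
  community-service hours < 68 hours: 397 < 68 is false
  in-state resident: no → false
  SAT score ≥ 895: 906 ≥ 895 is true
  legacy status: no → false
  ACT score ≤ 32: 17 ≤ 32 is true
  AP courses completed ≤ 2: 2 ≤ 2 is true
  GPA ≤ 3.88: 3.65 ≤ 3.88 is true
Combine:
[1.1.1.1] false AND true = false
[1.1.1] NOT false = true
[1.1.2] true AND true = true
[1.1.3.1] false OR false = false
[1.1.3] NOT false = true
[1.1.4] false OR true = true
[1.1] true AND true AND true AND true = true
[1.2.1] false → false (antecedent false ⇒ implication holds) = true
[1.2.2.1] false AND true = false
[1.2.2] NOT false = true
[1.2.3] false OR true = true
[1.2.4.2] false AND true = false
[1.2.4] true OR false = true
[1.2] true AND true AND true AND true = true
[1] true AND true = true
[root] NOT true = false
Overall: false → rejected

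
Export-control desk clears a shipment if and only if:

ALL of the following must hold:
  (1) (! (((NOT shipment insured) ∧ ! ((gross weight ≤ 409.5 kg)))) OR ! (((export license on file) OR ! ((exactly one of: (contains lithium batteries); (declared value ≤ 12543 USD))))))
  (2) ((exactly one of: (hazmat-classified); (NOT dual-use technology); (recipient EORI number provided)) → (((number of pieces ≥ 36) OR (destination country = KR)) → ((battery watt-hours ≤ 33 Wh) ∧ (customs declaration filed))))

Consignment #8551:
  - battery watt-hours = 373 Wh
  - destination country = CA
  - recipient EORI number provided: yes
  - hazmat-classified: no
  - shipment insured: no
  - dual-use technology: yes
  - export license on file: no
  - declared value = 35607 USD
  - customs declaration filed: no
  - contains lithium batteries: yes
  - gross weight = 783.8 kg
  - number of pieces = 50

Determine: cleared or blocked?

Blocked

Atomic conditions:
  NOT shipment insured: no → true
  gross weight ≤ 409.5 kg: 783.8 ≤ 409.5 is false
  export license on file: no → false
  contains lithium batteries: yes → true
  declared value ≤ 12543 USD: 35607 ≤ 12543 is false
  hazmat-classified: no → false
  NOT dual-use technology: yes → false
  recipient EORI number provided: yes → true
  number of pieces ≥ 36: 50 ≥ 36 is true
  destination country = KR: CA == KR is false
  battery watt-hours ≤ 33 Wh: 373 ≤ 33 is false
  customs declaration filed: no → false
Combine:
[1.1.1.2] NOT false = true
[1.1.1] true AND true = true
[1.1] NOT true = false
[1.2.1.2.1] exactly-one(true, false) = true
[1.2.1.2] NOT true = false
[1.2.1] false OR false = false
[1.2] NOT false = true
[1] false OR true = true
[2.1] exactly-one(false, false, true) = true
[2.2.1] true OR false = true
[2.2.2] false AND false = false
[2.2] true → false = false
[2] true → false = false
[root] true AND false = false
Overall: false → blocked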